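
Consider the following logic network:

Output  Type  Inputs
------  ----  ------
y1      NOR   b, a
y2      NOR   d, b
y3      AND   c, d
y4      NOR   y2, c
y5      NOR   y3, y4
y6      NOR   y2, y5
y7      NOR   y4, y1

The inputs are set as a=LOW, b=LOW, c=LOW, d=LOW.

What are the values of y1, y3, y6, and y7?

y1 = b NOR a = LOW NOR LOW = HIGH
y2 = d NOR b = LOW NOR LOW = HIGH
y3 = c AND d = LOW AND LOW = LOW
y4 = y2 NOR c = HIGH NOR LOW = LOW
y5 = y3 NOR y4 = LOW NOR LOW = HIGH
y6 = y2 NOR y5 = HIGH NOR HIGH = LOW
y7 = y4 NOR y1 = LOW NOR HIGH = LOW

y1 = HIGH, y3 = LOW, y6 = LOW, y7 = LOW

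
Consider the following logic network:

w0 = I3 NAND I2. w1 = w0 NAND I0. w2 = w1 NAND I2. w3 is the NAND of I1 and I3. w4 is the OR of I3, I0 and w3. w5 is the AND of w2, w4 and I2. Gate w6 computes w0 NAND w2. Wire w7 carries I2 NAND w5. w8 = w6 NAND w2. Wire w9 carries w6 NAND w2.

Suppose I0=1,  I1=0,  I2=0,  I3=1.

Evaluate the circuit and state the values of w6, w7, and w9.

w0 = I3 NAND I2 = 1 NAND 0 = 1
w1 = w0 NAND I0 = 1 NAND 1 = 0
w2 = w1 NAND I2 = 0 NAND 0 = 1
w3 = I1 NAND I3 = 0 NAND 1 = 1
w4 = I3 OR I0 OR w3 = 1 OR 1 OR 1 = 1
w5 = w2 AND w4 AND I2 = 1 AND 1 AND 0 = 0
w6 = w0 NAND w2 = 1 NAND 1 = 0
w7 = I2 NAND w5 = 0 NAND 0 = 1
w9 = w6 NAND w2 = 0 NAND 1 = 1

w6 = 0; w7 = 1; w9 = 1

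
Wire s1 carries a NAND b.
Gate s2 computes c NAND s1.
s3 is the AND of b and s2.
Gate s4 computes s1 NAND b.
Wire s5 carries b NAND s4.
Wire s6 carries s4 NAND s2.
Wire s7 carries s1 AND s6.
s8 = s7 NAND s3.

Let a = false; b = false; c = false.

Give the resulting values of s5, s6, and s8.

s1 = a NAND b = false NAND false = true
s2 = c NAND s1 = false NAND true = true
s3 = b AND s2 = false AND true = false
s4 = s1 NAND b = true NAND false = true
s5 = b NAND s4 = false NAND true = true
s6 = s4 NAND s2 = true NAND true = false
s7 = s1 AND s6 = true AND false = false
s8 = s7 NAND s3 = false NAND false = true

s5 = true, s6 = false, s8 = true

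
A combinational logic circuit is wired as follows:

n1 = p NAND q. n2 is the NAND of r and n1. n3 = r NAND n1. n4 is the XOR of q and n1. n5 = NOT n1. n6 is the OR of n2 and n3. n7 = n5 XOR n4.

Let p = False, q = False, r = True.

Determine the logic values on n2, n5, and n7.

n1 = p NAND q = False NAND False = True
n2 = r NAND n1 = True NAND True = False
n4 = q XOR n1 = False XOR True = True
n5 = NOT n1 = NOT True = False
n7 = n5 XOR n4 = False XOR True = True

n2 = False  n5 = False  n7 = True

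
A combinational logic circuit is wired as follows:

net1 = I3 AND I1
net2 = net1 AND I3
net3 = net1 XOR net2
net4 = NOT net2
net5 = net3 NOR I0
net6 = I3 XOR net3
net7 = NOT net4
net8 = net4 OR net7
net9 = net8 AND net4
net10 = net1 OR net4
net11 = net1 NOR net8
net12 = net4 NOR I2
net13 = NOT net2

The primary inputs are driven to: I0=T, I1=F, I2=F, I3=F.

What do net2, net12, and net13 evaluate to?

net1 = I3 AND I1 = F AND F = F
net2 = net1 AND I3 = F AND F = F
net4 = NOT net2 = NOT F = T
net12 = net4 NOR I2 = T NOR F = F
net13 = NOT net2 = NOT F = T

net2 = F  net12 = F  net13 = T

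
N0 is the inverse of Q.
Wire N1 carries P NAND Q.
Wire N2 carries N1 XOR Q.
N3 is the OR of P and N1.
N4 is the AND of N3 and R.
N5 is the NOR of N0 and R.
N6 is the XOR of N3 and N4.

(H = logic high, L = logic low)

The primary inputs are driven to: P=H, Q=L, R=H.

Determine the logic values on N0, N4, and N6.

N0 = H; N4 = H; N6 = L

N0 = NOT Q = NOT L = H
N1 = P NAND Q = H NAND L = H
N3 = P OR N1 = H OR H = H
N4 = N3 AND R = H AND H = H
N6 = N3 XOR N4 = H XOR H = L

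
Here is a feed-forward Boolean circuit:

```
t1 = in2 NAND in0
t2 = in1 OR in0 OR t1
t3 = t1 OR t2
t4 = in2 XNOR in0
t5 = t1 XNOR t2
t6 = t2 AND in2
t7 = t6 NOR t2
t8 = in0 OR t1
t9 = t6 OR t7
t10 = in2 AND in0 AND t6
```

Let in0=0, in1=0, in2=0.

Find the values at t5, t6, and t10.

t5 = 1, t6 = 0, t10 = 0

t1 = in2 NAND in0 = 0 NAND 0 = 1
t2 = in1 OR in0 OR t1 = 0 OR 0 OR 1 = 1
t5 = t1 XNOR t2 = 1 XNOR 1 = 1
t6 = t2 AND in2 = 1 AND 0 = 0
t10 = in2 AND in0 AND t6 = 0 AND 0 AND 0 = 0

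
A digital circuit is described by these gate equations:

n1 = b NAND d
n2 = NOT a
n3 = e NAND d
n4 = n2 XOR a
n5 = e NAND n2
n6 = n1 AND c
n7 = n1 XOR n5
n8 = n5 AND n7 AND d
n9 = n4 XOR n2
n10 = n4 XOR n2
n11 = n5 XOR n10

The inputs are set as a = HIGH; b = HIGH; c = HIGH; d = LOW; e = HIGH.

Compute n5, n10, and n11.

n5 = HIGH, n10 = HIGH, n11 = LOW

n2 = NOT a = NOT HIGH = LOW
n4 = n2 XOR a = LOW XOR HIGH = HIGH
n5 = e NAND n2 = HIGH NAND LOW = HIGH
n10 = n4 XOR n2 = HIGH XOR LOW = HIGH
n11 = n5 XOR n10 = HIGH XOR HIGH = LOW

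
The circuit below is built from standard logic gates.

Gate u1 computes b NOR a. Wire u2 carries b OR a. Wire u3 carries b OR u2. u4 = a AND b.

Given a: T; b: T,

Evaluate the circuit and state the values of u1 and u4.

u1 = F, u4 = T

u1 = b NOR a = T NOR T = F
u4 = a AND b = T AND T = T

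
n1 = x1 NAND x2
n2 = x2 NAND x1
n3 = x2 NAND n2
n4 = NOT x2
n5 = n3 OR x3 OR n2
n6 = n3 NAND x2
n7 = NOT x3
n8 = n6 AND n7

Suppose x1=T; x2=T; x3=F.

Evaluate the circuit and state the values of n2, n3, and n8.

n2 = x2 NAND x1 = T NAND T = F
n3 = x2 NAND n2 = T NAND F = T
n6 = n3 NAND x2 = T NAND T = F
n7 = NOT x3 = NOT F = T
n8 = n6 AND n7 = F AND T = F

n2 = F; n3 = T; n8 = F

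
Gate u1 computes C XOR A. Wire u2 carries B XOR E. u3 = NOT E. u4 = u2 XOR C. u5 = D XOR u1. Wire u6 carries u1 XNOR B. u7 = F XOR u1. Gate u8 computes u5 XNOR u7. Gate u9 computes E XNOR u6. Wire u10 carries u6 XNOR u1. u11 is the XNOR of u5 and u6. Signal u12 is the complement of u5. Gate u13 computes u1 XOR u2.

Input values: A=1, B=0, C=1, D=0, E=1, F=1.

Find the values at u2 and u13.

u2 = 1  u13 = 1

u1 = C XOR A = 1 XOR 1 = 0
u2 = B XOR E = 0 XOR 1 = 1
u13 = u1 XOR u2 = 0 XOR 1 = 1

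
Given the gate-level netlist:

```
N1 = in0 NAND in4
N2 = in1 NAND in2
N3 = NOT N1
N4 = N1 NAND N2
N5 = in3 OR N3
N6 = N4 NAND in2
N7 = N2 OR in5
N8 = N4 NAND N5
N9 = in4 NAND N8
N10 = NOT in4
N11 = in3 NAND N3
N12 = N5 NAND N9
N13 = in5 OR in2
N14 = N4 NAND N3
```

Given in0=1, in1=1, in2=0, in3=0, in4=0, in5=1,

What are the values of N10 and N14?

N1 = in0 NAND in4 = 1 NAND 0 = 1
N2 = in1 NAND in2 = 1 NAND 0 = 1
N3 = NOT N1 = NOT 1 = 0
N4 = N1 NAND N2 = 1 NAND 1 = 0
N10 = NOT in4 = NOT 0 = 1
N14 = N4 NAND N3 = 0 NAND 0 = 1

N10 = 1; N14 = 1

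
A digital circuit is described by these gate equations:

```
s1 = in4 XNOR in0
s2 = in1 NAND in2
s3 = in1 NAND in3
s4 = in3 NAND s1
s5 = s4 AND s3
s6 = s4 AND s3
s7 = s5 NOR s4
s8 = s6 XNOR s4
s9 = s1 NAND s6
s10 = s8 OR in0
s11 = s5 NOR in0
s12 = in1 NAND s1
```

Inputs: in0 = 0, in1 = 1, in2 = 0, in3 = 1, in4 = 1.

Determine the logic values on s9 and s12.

s9 = 1; s12 = 1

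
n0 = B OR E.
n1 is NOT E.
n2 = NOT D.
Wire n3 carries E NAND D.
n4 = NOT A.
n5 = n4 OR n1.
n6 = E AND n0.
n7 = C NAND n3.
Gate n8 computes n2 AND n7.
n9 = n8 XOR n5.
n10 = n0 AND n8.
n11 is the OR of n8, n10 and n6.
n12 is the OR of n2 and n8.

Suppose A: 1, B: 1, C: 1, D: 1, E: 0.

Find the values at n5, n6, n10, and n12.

n5 = 1, n6 = 0, n10 = 0, n12 = 0

n0 = B OR E = 1 OR 0 = 1
n1 = NOT E = NOT 0 = 1
n2 = NOT D = NOT 1 = 0
n3 = E NAND D = 0 NAND 1 = 1
n4 = NOT A = NOT 1 = 0
n5 = n4 OR n1 = 0 OR 1 = 1
n6 = E AND n0 = 0 AND 1 = 0
n7 = C NAND n3 = 1 NAND 1 = 0
n8 = n2 AND n7 = 0 AND 0 = 0
n10 = n0 AND n8 = 1 AND 0 = 0
n12 = n2 OR n8 = 0 OR 0 = 0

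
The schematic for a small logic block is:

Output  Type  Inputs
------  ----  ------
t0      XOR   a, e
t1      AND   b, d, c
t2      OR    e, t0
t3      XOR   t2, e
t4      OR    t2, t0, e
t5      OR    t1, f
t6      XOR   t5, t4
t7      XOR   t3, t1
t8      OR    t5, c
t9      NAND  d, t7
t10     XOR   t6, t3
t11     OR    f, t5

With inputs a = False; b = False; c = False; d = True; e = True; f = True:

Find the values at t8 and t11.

t8 = True  t11 = True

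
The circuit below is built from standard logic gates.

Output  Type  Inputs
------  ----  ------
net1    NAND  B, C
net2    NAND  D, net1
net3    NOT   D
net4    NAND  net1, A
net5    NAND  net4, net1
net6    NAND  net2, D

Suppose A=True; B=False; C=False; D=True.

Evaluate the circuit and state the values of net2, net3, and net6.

net2 = False, net3 = False, net6 = True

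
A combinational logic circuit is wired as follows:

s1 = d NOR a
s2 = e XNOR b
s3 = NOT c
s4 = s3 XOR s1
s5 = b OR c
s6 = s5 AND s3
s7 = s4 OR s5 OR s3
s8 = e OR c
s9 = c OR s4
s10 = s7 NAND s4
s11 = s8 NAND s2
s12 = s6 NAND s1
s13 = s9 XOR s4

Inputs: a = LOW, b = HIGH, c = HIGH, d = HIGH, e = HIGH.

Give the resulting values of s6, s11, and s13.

s1 = d NOR a = HIGH NOR LOW = LOW
s2 = e XNOR b = HIGH XNOR HIGH = HIGH
s3 = NOT c = NOT HIGH = LOW
s4 = s3 XOR s1 = LOW XOR LOW = LOW
s5 = b OR c = HIGH OR HIGH = HIGH
s6 = s5 AND s3 = HIGH AND LOW = LOW
s8 = e OR c = HIGH OR HIGH = HIGH
s9 = c OR s4 = HIGH OR LOW = HIGH
s11 = s8 NAND s2 = HIGH NAND HIGH = LOW
s13 = s9 XOR s4 = HIGH XOR LOW = HIGH

s6 = LOW, s11 = LOW, s13 = HIGH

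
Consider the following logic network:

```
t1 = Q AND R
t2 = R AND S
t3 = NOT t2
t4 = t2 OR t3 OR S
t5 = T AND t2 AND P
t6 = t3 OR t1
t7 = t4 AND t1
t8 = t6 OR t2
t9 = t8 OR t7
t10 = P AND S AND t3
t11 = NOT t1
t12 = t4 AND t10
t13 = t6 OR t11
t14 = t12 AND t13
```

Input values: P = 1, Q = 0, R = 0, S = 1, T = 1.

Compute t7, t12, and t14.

t7 = 0, t12 = 1, t14 = 1

t1 = Q AND R = 0 AND 0 = 0
t2 = R AND S = 0 AND 1 = 0
t3 = NOT t2 = NOT 0 = 1
t4 = t2 OR t3 OR S = 0 OR 1 OR 1 = 1
t6 = t3 OR t1 = 1 OR 0 = 1
t7 = t4 AND t1 = 1 AND 0 = 0
t10 = P AND S AND t3 = 1 AND 1 AND 1 = 1
t11 = NOT t1 = NOT 0 = 1
t12 = t4 AND t10 = 1 AND 1 = 1
t13 = t6 OR t11 = 1 OR 1 = 1
t14 = t12 AND t13 = 1 AND 1 = 1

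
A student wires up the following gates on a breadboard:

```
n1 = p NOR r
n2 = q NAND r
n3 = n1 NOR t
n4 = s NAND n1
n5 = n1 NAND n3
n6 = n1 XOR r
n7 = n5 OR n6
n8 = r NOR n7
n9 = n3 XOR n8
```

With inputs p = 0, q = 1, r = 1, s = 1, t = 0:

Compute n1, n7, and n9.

n1 = p NOR r = 0 NOR 1 = 0
n3 = n1 NOR t = 0 NOR 0 = 1
n5 = n1 NAND n3 = 0 NAND 1 = 1
n6 = n1 XOR r = 0 XOR 1 = 1
n7 = n5 OR n6 = 1 OR 1 = 1
n8 = r NOR n7 = 1 NOR 1 = 0
n9 = n3 XOR n8 = 1 XOR 0 = 1

n1 = 0; n7 = 1; n9 = 1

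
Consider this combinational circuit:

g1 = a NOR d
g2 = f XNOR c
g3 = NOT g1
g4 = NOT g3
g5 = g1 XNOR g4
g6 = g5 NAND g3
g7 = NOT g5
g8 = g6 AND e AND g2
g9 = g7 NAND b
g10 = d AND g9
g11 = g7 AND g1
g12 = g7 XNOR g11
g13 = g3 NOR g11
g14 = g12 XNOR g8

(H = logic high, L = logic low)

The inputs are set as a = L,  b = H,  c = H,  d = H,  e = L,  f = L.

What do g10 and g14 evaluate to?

g10 = H  g14 = L

g1 = a NOR d = L NOR H = L
g2 = f XNOR c = L XNOR H = L
g3 = NOT g1 = NOT L = H
g4 = NOT g3 = NOT H = L
g5 = g1 XNOR g4 = L XNOR L = H
g6 = g5 NAND g3 = H NAND H = L
g7 = NOT g5 = NOT H = L
g8 = g6 AND e AND g2 = L AND L AND L = L
g9 = g7 NAND b = L NAND H = H
g10 = d AND g9 = H AND H = H
g11 = g7 AND g1 = L AND L = L
g12 = g7 XNOR g11 = L XNOR L = H
g14 = g12 XNOR g8 = H XNOR L = L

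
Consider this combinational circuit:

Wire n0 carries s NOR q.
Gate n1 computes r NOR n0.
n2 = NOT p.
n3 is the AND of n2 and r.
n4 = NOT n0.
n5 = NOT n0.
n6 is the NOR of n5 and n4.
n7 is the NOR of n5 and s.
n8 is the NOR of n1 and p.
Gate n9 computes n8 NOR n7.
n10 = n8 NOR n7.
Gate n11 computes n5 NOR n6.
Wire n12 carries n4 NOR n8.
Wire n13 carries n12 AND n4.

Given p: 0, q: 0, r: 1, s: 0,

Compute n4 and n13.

n4 = 0  n13 = 0

n0 = s NOR q = 0 NOR 0 = 1
n1 = r NOR n0 = 1 NOR 1 = 0
n4 = NOT n0 = NOT 1 = 0
n8 = n1 NOR p = 0 NOR 0 = 1
n12 = n4 NOR n8 = 0 NOR 1 = 0
n13 = n12 AND n4 = 0 AND 0 = 0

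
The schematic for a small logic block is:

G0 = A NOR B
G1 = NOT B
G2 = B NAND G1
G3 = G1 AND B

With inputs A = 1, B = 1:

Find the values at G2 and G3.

G1 = NOT B = NOT 1 = 0
G2 = B NAND G1 = 1 NAND 0 = 1
G3 = G1 AND B = 0 AND 1 = 0

G2 = 1; G3 = 0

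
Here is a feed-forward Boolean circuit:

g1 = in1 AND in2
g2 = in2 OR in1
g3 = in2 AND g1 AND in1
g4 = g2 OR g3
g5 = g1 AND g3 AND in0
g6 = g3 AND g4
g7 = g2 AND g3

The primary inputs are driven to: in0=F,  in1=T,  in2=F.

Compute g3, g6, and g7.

g3 = F  g6 = F  g7 = F

g1 = in1 AND in2 = T AND F = F
g2 = in2 OR in1 = F OR T = T
g3 = in2 AND g1 AND in1 = F AND F AND T = F
g4 = g2 OR g3 = T OR F = T
g6 = g3 AND g4 = F AND T = F
g7 = g2 AND g3 = T AND F = F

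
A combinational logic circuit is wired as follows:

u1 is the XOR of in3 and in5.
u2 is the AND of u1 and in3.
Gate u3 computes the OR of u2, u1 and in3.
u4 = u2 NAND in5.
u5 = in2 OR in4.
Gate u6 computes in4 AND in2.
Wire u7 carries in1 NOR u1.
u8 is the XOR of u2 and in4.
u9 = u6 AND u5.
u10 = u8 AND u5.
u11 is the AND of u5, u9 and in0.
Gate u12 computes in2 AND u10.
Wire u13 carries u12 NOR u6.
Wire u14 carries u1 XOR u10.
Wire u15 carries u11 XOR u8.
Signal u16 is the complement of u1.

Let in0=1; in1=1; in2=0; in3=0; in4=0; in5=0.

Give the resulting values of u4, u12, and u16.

u1 = in3 XOR in5 = 0 XOR 0 = 0
u2 = u1 AND in3 = 0 AND 0 = 0
u4 = u2 NAND in5 = 0 NAND 0 = 1
u5 = in2 OR in4 = 0 OR 0 = 0
u8 = u2 XOR in4 = 0 XOR 0 = 0
u10 = u8 AND u5 = 0 AND 0 = 0
u12 = in2 AND u10 = 0 AND 0 = 0
u16 = NOT u1 = NOT 0 = 1

u4 = 1; u12 = 0; u16 = 1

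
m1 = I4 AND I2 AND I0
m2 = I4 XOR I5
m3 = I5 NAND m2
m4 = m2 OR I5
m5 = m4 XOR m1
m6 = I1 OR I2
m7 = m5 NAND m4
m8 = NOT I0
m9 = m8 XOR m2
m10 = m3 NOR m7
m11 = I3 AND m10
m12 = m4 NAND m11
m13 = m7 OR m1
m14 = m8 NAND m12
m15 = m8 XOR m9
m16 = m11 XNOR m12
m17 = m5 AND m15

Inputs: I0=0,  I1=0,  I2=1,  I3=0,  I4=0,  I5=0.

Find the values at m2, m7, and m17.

m1 = I4 AND I2 AND I0 = 0 AND 1 AND 0 = 0
m2 = I4 XOR I5 = 0 XOR 0 = 0
m4 = m2 OR I5 = 0 OR 0 = 0
m5 = m4 XOR m1 = 0 XOR 0 = 0
m7 = m5 NAND m4 = 0 NAND 0 = 1
m8 = NOT I0 = NOT 0 = 1
m9 = m8 XOR m2 = 1 XOR 0 = 1
m15 = m8 XOR m9 = 1 XOR 1 = 0
m17 = m5 AND m15 = 0 AND 0 = 0

m2 = 0; m7 = 1; m17 = 0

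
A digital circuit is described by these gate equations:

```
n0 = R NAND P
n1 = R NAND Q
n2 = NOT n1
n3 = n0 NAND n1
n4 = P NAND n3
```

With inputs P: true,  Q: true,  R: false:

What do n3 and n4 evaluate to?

n0 = R NAND P = false NAND true = true
n1 = R NAND Q = false NAND true = true
n3 = n0 NAND n1 = true NAND true = false
n4 = P NAND n3 = true NAND false = true

n3 = false; n4 = true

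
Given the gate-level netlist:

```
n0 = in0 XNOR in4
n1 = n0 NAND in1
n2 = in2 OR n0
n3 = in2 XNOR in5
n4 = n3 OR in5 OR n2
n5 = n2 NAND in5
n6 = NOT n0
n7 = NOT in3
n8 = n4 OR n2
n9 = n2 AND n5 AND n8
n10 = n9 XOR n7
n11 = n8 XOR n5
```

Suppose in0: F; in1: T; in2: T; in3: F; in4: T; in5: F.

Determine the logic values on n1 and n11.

n1 = T, n11 = F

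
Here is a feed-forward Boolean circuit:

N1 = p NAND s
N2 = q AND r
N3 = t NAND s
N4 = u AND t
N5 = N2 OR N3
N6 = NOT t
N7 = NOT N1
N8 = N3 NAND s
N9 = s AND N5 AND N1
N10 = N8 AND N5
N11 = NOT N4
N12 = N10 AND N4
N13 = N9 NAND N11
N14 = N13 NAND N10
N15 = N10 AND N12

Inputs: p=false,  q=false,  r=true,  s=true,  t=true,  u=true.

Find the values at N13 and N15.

N13 = true  N15 = false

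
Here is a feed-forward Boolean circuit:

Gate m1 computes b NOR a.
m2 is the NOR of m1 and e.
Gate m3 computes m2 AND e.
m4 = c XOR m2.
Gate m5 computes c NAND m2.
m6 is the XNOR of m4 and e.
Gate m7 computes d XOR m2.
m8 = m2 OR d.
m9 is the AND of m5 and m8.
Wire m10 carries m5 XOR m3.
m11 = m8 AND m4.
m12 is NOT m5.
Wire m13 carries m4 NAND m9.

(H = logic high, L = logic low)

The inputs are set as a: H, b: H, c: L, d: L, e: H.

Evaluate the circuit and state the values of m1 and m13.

m1 = b NOR a = H NOR H = L
m2 = m1 NOR e = L NOR H = L
m4 = c XOR m2 = L XOR L = L
m5 = c NAND m2 = L NAND L = H
m8 = m2 OR d = L OR L = L
m9 = m5 AND m8 = H AND L = L
m13 = m4 NAND m9 = L NAND L = H

m1 = L  m13 = H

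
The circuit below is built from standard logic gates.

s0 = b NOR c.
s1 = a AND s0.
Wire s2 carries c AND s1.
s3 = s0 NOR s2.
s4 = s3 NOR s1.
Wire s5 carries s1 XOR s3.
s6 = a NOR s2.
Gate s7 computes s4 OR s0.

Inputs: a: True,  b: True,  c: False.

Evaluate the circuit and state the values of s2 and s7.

s0 = b NOR c = True NOR False = False
s1 = a AND s0 = True AND False = False
s2 = c AND s1 = False AND False = False
s3 = s0 NOR s2 = False NOR False = True
s4 = s3 NOR s1 = True NOR False = False
s7 = s4 OR s0 = False OR False = False

s2 = False, s7 = False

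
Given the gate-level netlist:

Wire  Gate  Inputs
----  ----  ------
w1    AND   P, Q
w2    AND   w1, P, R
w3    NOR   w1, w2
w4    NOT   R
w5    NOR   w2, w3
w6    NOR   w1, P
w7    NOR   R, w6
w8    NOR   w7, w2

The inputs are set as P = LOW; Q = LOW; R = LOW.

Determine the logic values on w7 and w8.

w7 = LOW  w8 = HIGH

w1 = P AND Q = LOW AND LOW = LOW
w2 = w1 AND P AND R = LOW AND LOW AND LOW = LOW
w6 = w1 NOR P = LOW NOR LOW = HIGH
w7 = R NOR w6 = LOW NOR HIGH = LOW
w8 = w7 NOR w2 = LOW NOR LOW = HIGH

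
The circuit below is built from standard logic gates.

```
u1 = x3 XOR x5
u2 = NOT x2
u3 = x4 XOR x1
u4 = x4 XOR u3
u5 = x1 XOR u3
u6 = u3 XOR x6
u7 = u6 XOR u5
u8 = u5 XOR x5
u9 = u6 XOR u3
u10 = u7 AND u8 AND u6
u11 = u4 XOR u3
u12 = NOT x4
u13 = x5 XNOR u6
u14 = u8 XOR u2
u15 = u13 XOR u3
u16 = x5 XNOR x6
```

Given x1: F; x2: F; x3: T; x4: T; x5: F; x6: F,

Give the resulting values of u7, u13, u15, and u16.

u3 = x4 XOR x1 = T XOR F = T
u5 = x1 XOR u3 = F XOR T = T
u6 = u3 XOR x6 = T XOR F = T
u7 = u6 XOR u5 = T XOR T = F
u13 = x5 XNOR u6 = F XNOR T = F
u15 = u13 XOR u3 = F XOR T = T
u16 = x5 XNOR x6 = F XNOR F = T

u7 = F; u13 = F; u15 = T; u16 = T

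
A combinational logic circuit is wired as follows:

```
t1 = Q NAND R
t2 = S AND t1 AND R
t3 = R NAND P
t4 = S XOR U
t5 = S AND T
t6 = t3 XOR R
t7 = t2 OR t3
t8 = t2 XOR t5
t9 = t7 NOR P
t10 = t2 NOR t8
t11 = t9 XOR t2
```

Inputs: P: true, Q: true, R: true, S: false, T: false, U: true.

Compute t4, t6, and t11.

t4 = true; t6 = true; t11 = false

t1 = Q NAND R = true NAND true = false
t2 = S AND t1 AND R = false AND false AND true = false
t3 = R NAND P = true NAND true = false
t4 = S XOR U = false XOR true = true
t6 = t3 XOR R = false XOR true = true
t7 = t2 OR t3 = false OR false = false
t9 = t7 NOR P = false NOR true = false
t11 = t9 XOR t2 = false XOR false = false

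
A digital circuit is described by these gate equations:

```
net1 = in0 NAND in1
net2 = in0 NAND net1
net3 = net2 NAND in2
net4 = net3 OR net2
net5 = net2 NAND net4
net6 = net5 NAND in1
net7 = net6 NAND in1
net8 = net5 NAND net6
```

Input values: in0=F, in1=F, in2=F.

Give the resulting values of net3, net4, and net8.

net3 = T; net4 = T; net8 = T

net1 = in0 NAND in1 = F NAND F = T
net2 = in0 NAND net1 = F NAND T = T
net3 = net2 NAND in2 = T NAND F = T
net4 = net3 OR net2 = T OR T = T
net5 = net2 NAND net4 = T NAND T = F
net6 = net5 NAND in1 = F NAND F = T
net8 = net5 NAND net6 = F NAND T = T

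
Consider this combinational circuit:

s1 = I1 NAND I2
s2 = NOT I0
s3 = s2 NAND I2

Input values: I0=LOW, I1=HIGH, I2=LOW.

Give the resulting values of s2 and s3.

s2 = HIGH, s3 = HIGH

s2 = NOT I0 = NOT LOW = HIGH
s3 = s2 NAND I2 = HIGH NAND LOW = HIGH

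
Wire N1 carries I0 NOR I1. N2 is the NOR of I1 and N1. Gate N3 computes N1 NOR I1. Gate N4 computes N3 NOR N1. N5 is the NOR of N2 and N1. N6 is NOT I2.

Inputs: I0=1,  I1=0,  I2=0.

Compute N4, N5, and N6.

N4 = 0; N5 = 0; N6 = 1

N1 = I0 NOR I1 = 1 NOR 0 = 0
N2 = I1 NOR N1 = 0 NOR 0 = 1
N3 = N1 NOR I1 = 0 NOR 0 = 1
N4 = N3 NOR N1 = 1 NOR 0 = 0
N5 = N2 NOR N1 = 1 NOR 0 = 0
N6 = NOT I2 = NOT 0 = 1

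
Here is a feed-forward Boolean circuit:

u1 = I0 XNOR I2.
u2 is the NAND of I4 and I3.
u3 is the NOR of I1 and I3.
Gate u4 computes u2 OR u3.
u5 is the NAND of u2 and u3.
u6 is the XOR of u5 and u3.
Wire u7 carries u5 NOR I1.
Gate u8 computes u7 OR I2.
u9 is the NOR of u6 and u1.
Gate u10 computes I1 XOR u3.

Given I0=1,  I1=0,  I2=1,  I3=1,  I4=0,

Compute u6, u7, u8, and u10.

u2 = I4 NAND I3 = 0 NAND 1 = 1
u3 = I1 NOR I3 = 0 NOR 1 = 0
u5 = u2 NAND u3 = 1 NAND 0 = 1
u6 = u5 XOR u3 = 1 XOR 0 = 1
u7 = u5 NOR I1 = 1 NOR 0 = 0
u8 = u7 OR I2 = 0 OR 1 = 1
u10 = I1 XOR u3 = 0 XOR 0 = 0

u6 = 1, u7 = 0, u8 = 1, u10 = 0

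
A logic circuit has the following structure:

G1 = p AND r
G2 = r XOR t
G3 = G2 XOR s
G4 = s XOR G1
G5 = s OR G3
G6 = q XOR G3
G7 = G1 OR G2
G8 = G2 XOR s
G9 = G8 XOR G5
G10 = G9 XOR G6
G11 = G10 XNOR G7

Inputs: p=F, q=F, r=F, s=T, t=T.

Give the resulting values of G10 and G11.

G10 = T, G11 = T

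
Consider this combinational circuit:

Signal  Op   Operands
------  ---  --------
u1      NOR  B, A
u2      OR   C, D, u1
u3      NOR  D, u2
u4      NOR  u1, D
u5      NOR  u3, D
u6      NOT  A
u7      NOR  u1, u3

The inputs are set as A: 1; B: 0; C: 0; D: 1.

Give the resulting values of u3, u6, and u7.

u3 = 0; u6 = 0; u7 = 1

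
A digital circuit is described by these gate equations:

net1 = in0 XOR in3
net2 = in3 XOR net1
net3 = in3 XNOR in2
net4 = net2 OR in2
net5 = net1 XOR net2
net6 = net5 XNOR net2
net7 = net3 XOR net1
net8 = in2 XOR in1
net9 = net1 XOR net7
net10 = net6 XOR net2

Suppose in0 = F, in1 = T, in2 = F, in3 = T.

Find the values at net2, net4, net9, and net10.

net1 = in0 XOR in3 = F XOR T = T
net2 = in3 XOR net1 = T XOR T = F
net3 = in3 XNOR in2 = T XNOR F = F
net4 = net2 OR in2 = F OR F = F
net5 = net1 XOR net2 = T XOR F = T
net6 = net5 XNOR net2 = T XNOR F = F
net7 = net3 XOR net1 = F XOR T = T
net9 = net1 XOR net7 = T XOR T = F
net10 = net6 XOR net2 = F XOR F = F

net2 = F, net4 = F, net9 = F, net10 = F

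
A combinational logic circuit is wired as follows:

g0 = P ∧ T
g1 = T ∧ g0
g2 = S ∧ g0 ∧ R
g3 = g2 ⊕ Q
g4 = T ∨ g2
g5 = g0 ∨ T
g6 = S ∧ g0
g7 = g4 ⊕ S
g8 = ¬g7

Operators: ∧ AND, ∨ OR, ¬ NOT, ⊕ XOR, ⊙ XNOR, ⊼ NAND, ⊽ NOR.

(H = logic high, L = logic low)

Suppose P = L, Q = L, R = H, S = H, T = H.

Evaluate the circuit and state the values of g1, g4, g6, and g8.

g1 = L; g4 = H; g6 = L; g8 = H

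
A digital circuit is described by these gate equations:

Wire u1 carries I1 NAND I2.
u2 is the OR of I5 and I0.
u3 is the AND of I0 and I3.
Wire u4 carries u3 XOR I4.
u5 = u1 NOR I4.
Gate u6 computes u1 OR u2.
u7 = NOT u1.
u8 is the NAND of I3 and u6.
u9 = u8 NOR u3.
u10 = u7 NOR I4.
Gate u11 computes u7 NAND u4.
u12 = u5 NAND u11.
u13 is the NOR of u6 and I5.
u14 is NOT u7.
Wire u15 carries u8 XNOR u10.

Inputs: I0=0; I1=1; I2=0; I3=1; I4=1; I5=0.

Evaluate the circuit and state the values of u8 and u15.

u1 = I1 NAND I2 = 1 NAND 0 = 1
u2 = I5 OR I0 = 0 OR 0 = 0
u6 = u1 OR u2 = 1 OR 0 = 1
u7 = NOT u1 = NOT 1 = 0
u8 = I3 NAND u6 = 1 NAND 1 = 0
u10 = u7 NOR I4 = 0 NOR 1 = 0
u15 = u8 XNOR u10 = 0 XNOR 0 = 1

u8 = 0  u15 = 1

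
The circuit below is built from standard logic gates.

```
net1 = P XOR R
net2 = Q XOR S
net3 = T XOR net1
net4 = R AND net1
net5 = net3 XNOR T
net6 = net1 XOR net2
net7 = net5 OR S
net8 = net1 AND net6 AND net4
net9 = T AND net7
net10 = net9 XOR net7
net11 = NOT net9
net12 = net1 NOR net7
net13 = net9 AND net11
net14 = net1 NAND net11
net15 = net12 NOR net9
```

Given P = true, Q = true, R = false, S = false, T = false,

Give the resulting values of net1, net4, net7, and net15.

net1 = true; net4 = false; net7 = false; net15 = true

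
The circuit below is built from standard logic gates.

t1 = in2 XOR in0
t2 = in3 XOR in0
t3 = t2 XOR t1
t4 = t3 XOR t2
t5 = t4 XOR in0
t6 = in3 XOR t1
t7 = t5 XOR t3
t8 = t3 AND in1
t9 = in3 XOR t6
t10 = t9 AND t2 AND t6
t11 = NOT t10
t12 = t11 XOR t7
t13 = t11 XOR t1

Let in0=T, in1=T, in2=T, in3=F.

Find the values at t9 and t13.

t9 = F; t13 = T

t1 = in2 XOR in0 = T XOR T = F
t2 = in3 XOR in0 = F XOR T = T
t6 = in3 XOR t1 = F XOR F = F
t9 = in3 XOR t6 = F XOR F = F
t10 = t9 AND t2 AND t6 = F AND T AND F = F
t11 = NOT t10 = NOT F = T
t13 = t11 XOR t1 = T XOR F = T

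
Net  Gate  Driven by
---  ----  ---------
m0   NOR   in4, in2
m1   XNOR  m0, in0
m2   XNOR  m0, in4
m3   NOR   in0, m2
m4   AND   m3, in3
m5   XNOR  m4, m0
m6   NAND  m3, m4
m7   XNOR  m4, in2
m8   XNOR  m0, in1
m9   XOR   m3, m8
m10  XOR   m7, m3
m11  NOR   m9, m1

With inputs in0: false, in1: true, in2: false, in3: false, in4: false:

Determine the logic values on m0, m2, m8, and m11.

m0 = in4 NOR in2 = false NOR false = true
m1 = m0 XNOR in0 = true XNOR false = false
m2 = m0 XNOR in4 = true XNOR false = false
m3 = in0 NOR m2 = false NOR false = true
m8 = m0 XNOR in1 = true XNOR true = true
m9 = m3 XOR m8 = true XOR true = false
m11 = m9 NOR m1 = false NOR false = true

m0 = true  m2 = false  m8 = true  m11 = true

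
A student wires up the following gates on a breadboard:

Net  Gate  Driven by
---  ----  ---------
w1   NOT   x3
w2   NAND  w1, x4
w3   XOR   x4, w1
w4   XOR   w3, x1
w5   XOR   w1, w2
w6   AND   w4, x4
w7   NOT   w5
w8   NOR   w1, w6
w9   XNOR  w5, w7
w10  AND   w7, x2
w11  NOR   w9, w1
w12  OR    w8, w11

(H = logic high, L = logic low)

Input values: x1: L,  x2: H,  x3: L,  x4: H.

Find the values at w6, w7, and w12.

w6 = L, w7 = L, w12 = L

w1 = NOT x3 = NOT L = H
w2 = w1 NAND x4 = H NAND H = L
w3 = x4 XOR w1 = H XOR H = L
w4 = w3 XOR x1 = L XOR L = L
w5 = w1 XOR w2 = H XOR L = H
w6 = w4 AND x4 = L AND H = L
w7 = NOT w5 = NOT H = L
w8 = w1 NOR w6 = H NOR L = L
w9 = w5 XNOR w7 = H XNOR L = L
w11 = w9 NOR w1 = L NOR H = L
w12 = w8 OR w11 = L OR L = L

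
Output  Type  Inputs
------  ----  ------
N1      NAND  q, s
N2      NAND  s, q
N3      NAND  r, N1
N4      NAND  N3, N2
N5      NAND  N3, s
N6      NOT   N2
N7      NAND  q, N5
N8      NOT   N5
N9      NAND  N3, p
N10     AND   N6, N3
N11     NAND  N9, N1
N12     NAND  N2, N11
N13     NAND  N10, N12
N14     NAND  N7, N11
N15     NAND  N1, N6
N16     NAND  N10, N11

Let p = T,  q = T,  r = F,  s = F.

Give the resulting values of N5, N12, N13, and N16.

N5 = T, N12 = F, N13 = T, N16 = T

N1 = q NAND s = T NAND F = T
N2 = s NAND q = F NAND T = T
N3 = r NAND N1 = F NAND T = T
N5 = N3 NAND s = T NAND F = T
N6 = NOT N2 = NOT T = F
N9 = N3 NAND p = T NAND T = F
N10 = N6 AND N3 = F AND T = F
N11 = N9 NAND N1 = F NAND T = T
N12 = N2 NAND N11 = T NAND T = F
N13 = N10 NAND N12 = F NAND F = T
N16 = N10 NAND N11 = F NAND T = T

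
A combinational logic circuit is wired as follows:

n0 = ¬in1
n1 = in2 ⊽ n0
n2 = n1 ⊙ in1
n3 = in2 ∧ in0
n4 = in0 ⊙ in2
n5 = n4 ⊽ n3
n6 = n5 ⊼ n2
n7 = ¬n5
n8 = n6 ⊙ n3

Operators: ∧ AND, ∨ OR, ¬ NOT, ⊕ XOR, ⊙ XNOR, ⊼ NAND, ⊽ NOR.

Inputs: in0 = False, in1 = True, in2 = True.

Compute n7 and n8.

n0 = NOT in1 = NOT True = False
n1 = in2 NOR n0 = True NOR False = False
n2 = n1 XNOR in1 = False XNOR True = False
n3 = in2 AND in0 = True AND False = False
n4 = in0 XNOR in2 = False XNOR True = False
n5 = n4 NOR n3 = False NOR False = True
n6 = n5 NAND n2 = True NAND False = True
n7 = NOT n5 = NOT True = False
n8 = n6 XNOR n3 = True XNOR False = False

n7 = False  n8 = False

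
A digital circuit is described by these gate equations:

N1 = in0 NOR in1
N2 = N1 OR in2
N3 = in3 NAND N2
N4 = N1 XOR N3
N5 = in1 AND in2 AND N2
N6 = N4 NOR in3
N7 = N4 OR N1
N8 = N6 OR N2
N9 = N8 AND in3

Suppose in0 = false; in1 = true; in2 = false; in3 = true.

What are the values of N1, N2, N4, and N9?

N1 = in0 NOR in1 = false NOR true = false
N2 = N1 OR in2 = false OR false = false
N3 = in3 NAND N2 = true NAND false = true
N4 = N1 XOR N3 = false XOR true = true
N6 = N4 NOR in3 = true NOR true = false
N8 = N6 OR N2 = false OR false = false
N9 = N8 AND in3 = false AND true = false

N1 = false, N2 = false, N4 = true, N9 = false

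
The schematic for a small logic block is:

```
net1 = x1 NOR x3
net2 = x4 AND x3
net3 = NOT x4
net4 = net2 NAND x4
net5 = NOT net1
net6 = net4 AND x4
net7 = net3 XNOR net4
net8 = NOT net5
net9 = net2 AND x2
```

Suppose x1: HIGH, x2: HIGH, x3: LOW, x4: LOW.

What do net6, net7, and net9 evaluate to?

net2 = x4 AND x3 = LOW AND LOW = LOW
net3 = NOT x4 = NOT LOW = HIGH
net4 = net2 NAND x4 = LOW NAND LOW = HIGH
net6 = net4 AND x4 = HIGH AND LOW = LOW
net7 = net3 XNOR net4 = HIGH XNOR HIGH = HIGH
net9 = net2 AND x2 = LOW AND HIGH = LOW

net6 = LOW; net7 = HIGH; net9 = LOW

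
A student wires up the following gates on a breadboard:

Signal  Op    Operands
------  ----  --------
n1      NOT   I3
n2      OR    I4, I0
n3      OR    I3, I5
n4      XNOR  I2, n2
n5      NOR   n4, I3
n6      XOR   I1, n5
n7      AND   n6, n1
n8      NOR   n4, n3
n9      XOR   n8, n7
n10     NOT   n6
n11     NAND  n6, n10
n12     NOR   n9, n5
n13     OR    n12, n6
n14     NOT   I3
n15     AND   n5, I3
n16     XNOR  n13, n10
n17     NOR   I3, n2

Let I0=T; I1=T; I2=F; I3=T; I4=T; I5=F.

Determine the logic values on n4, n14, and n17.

n4 = F, n14 = F, n17 = F

n2 = I4 OR I0 = T OR T = T
n4 = I2 XNOR n2 = F XNOR T = F
n14 = NOT I3 = NOT T = F
n17 = I3 NOR n2 = T NOR T = F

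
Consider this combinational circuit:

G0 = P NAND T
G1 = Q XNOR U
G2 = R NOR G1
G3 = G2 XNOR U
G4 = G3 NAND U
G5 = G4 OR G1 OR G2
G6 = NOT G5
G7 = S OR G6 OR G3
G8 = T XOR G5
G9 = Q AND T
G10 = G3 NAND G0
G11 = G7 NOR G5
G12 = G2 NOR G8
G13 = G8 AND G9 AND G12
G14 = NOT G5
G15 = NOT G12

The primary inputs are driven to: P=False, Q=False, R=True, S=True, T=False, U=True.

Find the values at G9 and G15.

G1 = Q XNOR U = False XNOR True = False
G2 = R NOR G1 = True NOR False = False
G3 = G2 XNOR U = False XNOR True = False
G4 = G3 NAND U = False NAND True = True
G5 = G4 OR G1 OR G2 = True OR False OR False = True
G8 = T XOR G5 = False XOR True = True
G9 = Q AND T = False AND False = False
G12 = G2 NOR G8 = False NOR True = False
G15 = NOT G12 = NOT False = True

G9 = False, G15 = True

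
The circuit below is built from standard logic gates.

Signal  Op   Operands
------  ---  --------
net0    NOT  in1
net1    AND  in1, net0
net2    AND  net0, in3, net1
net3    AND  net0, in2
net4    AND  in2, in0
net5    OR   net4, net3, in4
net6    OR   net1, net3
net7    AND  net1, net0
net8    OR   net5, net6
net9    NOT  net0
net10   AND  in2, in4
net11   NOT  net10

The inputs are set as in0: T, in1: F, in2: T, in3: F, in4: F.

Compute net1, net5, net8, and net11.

net0 = NOT in1 = NOT F = T
net1 = in1 AND net0 = F AND T = F
net3 = net0 AND in2 = T AND T = T
net4 = in2 AND in0 = T AND T = T
net5 = net4 OR net3 OR in4 = T OR T OR F = T
net6 = net1 OR net3 = F OR T = T
net8 = net5 OR net6 = T OR T = T
net10 = in2 AND in4 = T AND F = F
net11 = NOT net10 = NOT F = T

net1 = F; net5 = T; net8 = T; net11 = T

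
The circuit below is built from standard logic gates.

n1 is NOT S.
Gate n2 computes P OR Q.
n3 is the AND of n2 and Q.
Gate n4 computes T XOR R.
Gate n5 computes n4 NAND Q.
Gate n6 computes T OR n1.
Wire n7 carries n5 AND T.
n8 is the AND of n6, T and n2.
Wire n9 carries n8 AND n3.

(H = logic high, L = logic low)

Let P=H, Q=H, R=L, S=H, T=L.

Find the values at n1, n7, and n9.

n1 = NOT S = NOT H = L
n2 = P OR Q = H OR H = H
n3 = n2 AND Q = H AND H = H
n4 = T XOR R = L XOR L = L
n5 = n4 NAND Q = L NAND H = H
n6 = T OR n1 = L OR L = L
n7 = n5 AND T = H AND L = L
n8 = n6 AND T AND n2 = L AND L AND H = L
n9 = n8 AND n3 = L AND H = L

n1 = L, n7 = L, n9 = L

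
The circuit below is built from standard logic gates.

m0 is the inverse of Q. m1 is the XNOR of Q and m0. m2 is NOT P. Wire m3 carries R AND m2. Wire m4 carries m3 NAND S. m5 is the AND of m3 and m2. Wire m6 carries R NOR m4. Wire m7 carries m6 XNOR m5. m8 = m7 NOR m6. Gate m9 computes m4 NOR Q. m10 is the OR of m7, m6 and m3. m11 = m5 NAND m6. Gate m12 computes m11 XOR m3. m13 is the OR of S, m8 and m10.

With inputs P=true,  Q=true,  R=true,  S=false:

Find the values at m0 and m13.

m0 = NOT Q = NOT true = false
m2 = NOT P = NOT true = false
m3 = R AND m2 = true AND false = false
m4 = m3 NAND S = false NAND false = true
m5 = m3 AND m2 = false AND false = false
m6 = R NOR m4 = true NOR true = false
m7 = m6 XNOR m5 = false XNOR false = true
m8 = m7 NOR m6 = true NOR false = false
m10 = m7 OR m6 OR m3 = true OR false OR false = true
m13 = S OR m8 OR m10 = false OR false OR true = true

m0 = false; m13 = true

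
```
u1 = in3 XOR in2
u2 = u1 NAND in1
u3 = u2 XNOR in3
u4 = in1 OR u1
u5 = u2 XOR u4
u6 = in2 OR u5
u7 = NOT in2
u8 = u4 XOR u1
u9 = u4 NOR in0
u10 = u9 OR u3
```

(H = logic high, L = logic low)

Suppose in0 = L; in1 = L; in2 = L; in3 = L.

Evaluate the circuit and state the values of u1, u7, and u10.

u1 = L  u7 = H  u10 = H

u1 = in3 XOR in2 = L XOR L = L
u2 = u1 NAND in1 = L NAND L = H
u3 = u2 XNOR in3 = H XNOR L = L
u4 = in1 OR u1 = L OR L = L
u7 = NOT in2 = NOT L = H
u9 = u4 NOR in0 = L NOR L = H
u10 = u9 OR u3 = H OR L = H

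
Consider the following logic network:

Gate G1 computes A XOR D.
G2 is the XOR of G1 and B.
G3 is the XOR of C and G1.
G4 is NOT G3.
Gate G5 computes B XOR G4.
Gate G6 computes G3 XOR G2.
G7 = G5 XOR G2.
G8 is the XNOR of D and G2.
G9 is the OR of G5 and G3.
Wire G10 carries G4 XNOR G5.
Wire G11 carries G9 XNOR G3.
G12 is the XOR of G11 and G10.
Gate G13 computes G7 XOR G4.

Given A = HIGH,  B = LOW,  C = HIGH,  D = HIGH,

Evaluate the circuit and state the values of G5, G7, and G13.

G5 = LOW  G7 = LOW  G13 = LOW

G1 = A XOR D = HIGH XOR HIGH = LOW
G2 = G1 XOR B = LOW XOR LOW = LOW
G3 = C XOR G1 = HIGH XOR LOW = HIGH
G4 = NOT G3 = NOT HIGH = LOW
G5 = B XOR G4 = LOW XOR LOW = LOW
G7 = G5 XOR G2 = LOW XOR LOW = LOW
G13 = G7 XOR G4 = LOW XOR LOW = LOW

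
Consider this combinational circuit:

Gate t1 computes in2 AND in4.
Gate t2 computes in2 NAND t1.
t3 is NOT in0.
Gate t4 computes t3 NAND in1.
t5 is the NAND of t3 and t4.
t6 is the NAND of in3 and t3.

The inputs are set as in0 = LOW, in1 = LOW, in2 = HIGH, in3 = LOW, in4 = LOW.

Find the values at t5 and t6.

t3 = NOT in0 = NOT LOW = HIGH
t4 = t3 NAND in1 = HIGH NAND LOW = HIGH
t5 = t3 NAND t4 = HIGH NAND HIGH = LOW
t6 = in3 NAND t3 = LOW NAND HIGH = HIGH

t5 = LOW, t6 = HIGH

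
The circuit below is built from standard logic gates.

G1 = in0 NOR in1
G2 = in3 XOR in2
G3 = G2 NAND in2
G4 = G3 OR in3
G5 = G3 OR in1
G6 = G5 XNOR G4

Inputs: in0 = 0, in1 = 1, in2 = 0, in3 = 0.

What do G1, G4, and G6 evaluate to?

G1 = 0; G4 = 1; G6 = 1

G1 = in0 NOR in1 = 0 NOR 1 = 0
G2 = in3 XOR in2 = 0 XOR 0 = 0
G3 = G2 NAND in2 = 0 NAND 0 = 1
G4 = G3 OR in3 = 1 OR 0 = 1
G5 = G3 OR in1 = 1 OR 1 = 1
G6 = G5 XNOR G4 = 1 XNOR 1 = 1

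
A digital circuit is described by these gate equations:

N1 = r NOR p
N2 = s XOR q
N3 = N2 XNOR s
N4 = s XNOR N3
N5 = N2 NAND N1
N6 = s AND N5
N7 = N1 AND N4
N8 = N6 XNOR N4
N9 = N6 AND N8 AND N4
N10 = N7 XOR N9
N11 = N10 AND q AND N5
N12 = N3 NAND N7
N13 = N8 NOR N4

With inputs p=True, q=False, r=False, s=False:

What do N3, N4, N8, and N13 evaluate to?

N3 = True, N4 = False, N8 = True, N13 = False

N1 = r NOR p = False NOR True = False
N2 = s XOR q = False XOR False = False
N3 = N2 XNOR s = False XNOR False = True
N4 = s XNOR N3 = False XNOR True = False
N5 = N2 NAND N1 = False NAND False = True
N6 = s AND N5 = False AND True = False
N8 = N6 XNOR N4 = False XNOR False = True
N13 = N8 NOR N4 = True NOR False = False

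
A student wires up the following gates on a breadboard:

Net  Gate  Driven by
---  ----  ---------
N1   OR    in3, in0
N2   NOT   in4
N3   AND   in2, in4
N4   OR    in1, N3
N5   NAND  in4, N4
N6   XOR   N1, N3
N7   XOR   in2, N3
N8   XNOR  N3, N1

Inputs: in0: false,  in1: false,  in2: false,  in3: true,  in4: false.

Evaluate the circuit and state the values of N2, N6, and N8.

N2 = true, N6 = true, N8 = false

N1 = in3 OR in0 = true OR false = true
N2 = NOT in4 = NOT false = true
N3 = in2 AND in4 = false AND false = false
N6 = N1 XOR N3 = true XOR false = true
N8 = N3 XNOR N1 = false XNOR true = false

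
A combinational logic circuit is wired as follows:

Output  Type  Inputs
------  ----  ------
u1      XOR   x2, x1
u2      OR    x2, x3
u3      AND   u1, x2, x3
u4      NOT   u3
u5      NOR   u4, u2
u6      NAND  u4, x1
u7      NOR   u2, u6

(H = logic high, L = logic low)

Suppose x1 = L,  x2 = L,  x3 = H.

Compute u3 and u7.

u1 = x2 XOR x1 = L XOR L = L
u2 = x2 OR x3 = L OR H = H
u3 = u1 AND x2 AND x3 = L AND L AND H = L
u4 = NOT u3 = NOT L = H
u6 = u4 NAND x1 = H NAND L = H
u7 = u2 NOR u6 = H NOR H = L

u3 = L; u7 = L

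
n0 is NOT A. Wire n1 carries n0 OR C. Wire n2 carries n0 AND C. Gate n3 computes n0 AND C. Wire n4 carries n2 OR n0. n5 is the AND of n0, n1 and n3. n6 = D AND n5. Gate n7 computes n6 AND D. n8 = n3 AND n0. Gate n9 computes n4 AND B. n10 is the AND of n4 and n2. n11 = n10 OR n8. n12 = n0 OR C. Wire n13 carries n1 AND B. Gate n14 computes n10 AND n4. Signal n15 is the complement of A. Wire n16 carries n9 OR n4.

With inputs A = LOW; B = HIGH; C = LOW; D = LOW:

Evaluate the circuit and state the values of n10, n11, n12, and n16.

n0 = NOT A = NOT LOW = HIGH
n2 = n0 AND C = HIGH AND LOW = LOW
n3 = n0 AND C = HIGH AND LOW = LOW
n4 = n2 OR n0 = LOW OR HIGH = HIGH
n8 = n3 AND n0 = LOW AND HIGH = LOW
n9 = n4 AND B = HIGH AND HIGH = HIGH
n10 = n4 AND n2 = HIGH AND LOW = LOW
n11 = n10 OR n8 = LOW OR LOW = LOW
n12 = n0 OR C = HIGH OR LOW = HIGH
n16 = n9 OR n4 = HIGH OR HIGH = HIGH

n10 = LOW  n11 = LOW  n12 = HIGH  n16 = HIGH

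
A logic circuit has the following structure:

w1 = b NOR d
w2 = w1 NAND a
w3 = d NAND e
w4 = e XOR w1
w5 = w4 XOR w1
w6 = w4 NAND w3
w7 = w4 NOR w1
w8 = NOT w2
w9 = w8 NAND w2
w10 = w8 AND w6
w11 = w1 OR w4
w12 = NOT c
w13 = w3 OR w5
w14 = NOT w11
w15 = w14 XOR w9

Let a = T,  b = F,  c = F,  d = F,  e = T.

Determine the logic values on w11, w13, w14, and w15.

w1 = b NOR d = F NOR F = T
w2 = w1 NAND a = T NAND T = F
w3 = d NAND e = F NAND T = T
w4 = e XOR w1 = T XOR T = F
w5 = w4 XOR w1 = F XOR T = T
w8 = NOT w2 = NOT F = T
w9 = w8 NAND w2 = T NAND F = T
w11 = w1 OR w4 = T OR F = T
w13 = w3 OR w5 = T OR T = T
w14 = NOT w11 = NOT T = F
w15 = w14 XOR w9 = F XOR T = T

w11 = T, w13 = T, w14 = F, w15 = T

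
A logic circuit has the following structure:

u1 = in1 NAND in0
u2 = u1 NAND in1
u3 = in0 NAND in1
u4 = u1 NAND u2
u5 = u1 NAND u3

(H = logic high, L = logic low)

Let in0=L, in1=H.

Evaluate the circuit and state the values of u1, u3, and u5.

u1 = H; u3 = H; u5 = L

u1 = in1 NAND in0 = H NAND L = H
u3 = in0 NAND in1 = L NAND H = H
u5 = u1 NAND u3 = H NAND H = L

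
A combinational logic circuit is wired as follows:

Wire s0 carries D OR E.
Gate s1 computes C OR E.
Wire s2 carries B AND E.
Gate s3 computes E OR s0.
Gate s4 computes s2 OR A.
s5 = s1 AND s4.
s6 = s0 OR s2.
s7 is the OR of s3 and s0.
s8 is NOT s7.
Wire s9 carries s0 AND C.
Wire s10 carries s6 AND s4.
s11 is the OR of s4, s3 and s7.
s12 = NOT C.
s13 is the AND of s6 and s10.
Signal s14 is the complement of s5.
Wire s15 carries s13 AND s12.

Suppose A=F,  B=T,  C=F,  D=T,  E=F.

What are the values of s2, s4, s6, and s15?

s2 = F, s4 = F, s6 = T, s15 = F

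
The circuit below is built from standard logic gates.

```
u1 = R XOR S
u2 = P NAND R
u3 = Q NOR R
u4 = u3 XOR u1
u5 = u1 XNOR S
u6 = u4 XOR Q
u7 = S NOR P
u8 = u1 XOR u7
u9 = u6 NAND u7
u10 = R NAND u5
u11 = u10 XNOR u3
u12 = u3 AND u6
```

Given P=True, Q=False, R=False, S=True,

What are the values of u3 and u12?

u3 = True  u12 = False

u1 = R XOR S = False XOR True = True
u3 = Q NOR R = False NOR False = True
u4 = u3 XOR u1 = True XOR True = False
u6 = u4 XOR Q = False XOR False = False
u12 = u3 AND u6 = True AND False = False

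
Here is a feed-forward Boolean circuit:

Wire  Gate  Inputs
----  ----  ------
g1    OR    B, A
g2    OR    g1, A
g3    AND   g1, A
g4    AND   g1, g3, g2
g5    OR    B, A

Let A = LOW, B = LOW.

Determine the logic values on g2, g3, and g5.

g1 = B OR A = LOW OR LOW = LOW
g2 = g1 OR A = LOW OR LOW = LOW
g3 = g1 AND A = LOW AND LOW = LOW
g5 = B OR A = LOW OR LOW = LOW

g2 = LOW, g3 = LOW, g5 = LOW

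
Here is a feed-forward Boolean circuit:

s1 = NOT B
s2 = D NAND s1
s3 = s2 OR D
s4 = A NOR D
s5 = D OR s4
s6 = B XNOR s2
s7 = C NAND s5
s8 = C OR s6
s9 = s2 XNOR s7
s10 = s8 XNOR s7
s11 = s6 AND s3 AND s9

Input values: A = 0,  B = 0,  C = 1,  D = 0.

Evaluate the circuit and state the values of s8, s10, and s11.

s8 = 1, s10 = 0, s11 = 0

s1 = NOT B = NOT 0 = 1
s2 = D NAND s1 = 0 NAND 1 = 1
s3 = s2 OR D = 1 OR 0 = 1
s4 = A NOR D = 0 NOR 0 = 1
s5 = D OR s4 = 0 OR 1 = 1
s6 = B XNOR s2 = 0 XNOR 1 = 0
s7 = C NAND s5 = 1 NAND 1 = 0
s8 = C OR s6 = 1 OR 0 = 1
s9 = s2 XNOR s7 = 1 XNOR 0 = 0
s10 = s8 XNOR s7 = 1 XNOR 0 = 0
s11 = s6 AND s3 AND s9 = 0 AND 1 AND 0 = 0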